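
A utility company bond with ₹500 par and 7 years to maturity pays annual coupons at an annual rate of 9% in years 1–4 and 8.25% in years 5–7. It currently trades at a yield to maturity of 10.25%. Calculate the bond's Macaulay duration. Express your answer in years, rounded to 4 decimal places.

5.4266 years

Periodic yield y = 0.1025. Discount each cash flow and weight by its year:
  t   CF        PV=CF/(1+0.1025)^t    t·PV
  1        45.00        40.8163        40.8163
  2        45.00        37.0216        74.0432
  3        45.00        33.5797       100.7391
  4        45.00        30.4578       121.8311
  5        41.25        25.3239       126.6196
  6        41.25        22.9695       137.8173
  7       541.25       273.3680     1,913.5762
  Σ                    463.5369     2,515.4428
Price P = Σ PV = 463.5369.
Macaulay duration = Σ(t·PV) / P = 2,515.4428 / 463.5369 = 5.42663 years.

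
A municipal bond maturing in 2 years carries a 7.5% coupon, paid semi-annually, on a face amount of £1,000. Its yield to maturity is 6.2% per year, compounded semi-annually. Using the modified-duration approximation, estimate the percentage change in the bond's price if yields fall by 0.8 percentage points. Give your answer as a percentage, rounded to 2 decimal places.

+1.47%

Periodic yield y = 0.031. Modified duration first:
  t   CF        PV=CF/(1+0.031)^t    t·PV
  1        37.50        36.3725        36.3725
  2        37.50        35.2788        70.5576
  3        37.50        34.2181       102.6542
  4     1,037.50       918.2342     3,672.9366
  Σ                  1,024.1035     3,882.5209
P = 1,024.1035; D_Mac = 3.79114 half-year periods = 1.89557 yrs; D_mod = 1.89557/(1+0.031) = 1.83857 yrs.
ΔP/P ≈ -D_mod · Δy = -1.83857 × (-0.008) = +0.014709 = +1.4709%.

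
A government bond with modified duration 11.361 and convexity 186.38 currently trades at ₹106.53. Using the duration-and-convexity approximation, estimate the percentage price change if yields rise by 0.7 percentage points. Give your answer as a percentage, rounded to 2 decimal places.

-7.50%

Duration effect: -D_mod·Δy = -11.361 × (+0.007) = -0.079527
Convexity effect: ½·C·(Δy)² = 0.5 × 186.38 × (0.007)² = +0.00456631
ΔP/P ≈ -0.079527 + 0.00456631 = -0.07496069
= -7.496069%.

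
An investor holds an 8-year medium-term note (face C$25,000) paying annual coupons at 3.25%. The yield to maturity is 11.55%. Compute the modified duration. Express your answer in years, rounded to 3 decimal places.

Periodic yield y = 0.1155. First find Macaulay duration:
  t   CF        PV=CF/(1+0.1155)^t    t·PV
  1       812.50       728.3729       728.3729
  2       812.50       652.9565     1,305.9129
  3       812.50       585.3487     1,756.0460
  4       812.50       524.7411     2,098.9644
  5       812.50       470.4089     2,352.0443
  6       812.50       421.7023     2,530.2135
  7       812.50       378.0388     2,646.2714
  8    25,812.50    10,766.4734    86,131.7873
  Σ                 14,528.0425    99,549.6128
P = 14,528.0425; Macaulay duration = 99,549.6128 / 14,528.0425 = 6.85224 years.
Modified duration = D_Mac / (1 + y) = 6.85224 / 1.1155 = 6.14275 years.

6.143 years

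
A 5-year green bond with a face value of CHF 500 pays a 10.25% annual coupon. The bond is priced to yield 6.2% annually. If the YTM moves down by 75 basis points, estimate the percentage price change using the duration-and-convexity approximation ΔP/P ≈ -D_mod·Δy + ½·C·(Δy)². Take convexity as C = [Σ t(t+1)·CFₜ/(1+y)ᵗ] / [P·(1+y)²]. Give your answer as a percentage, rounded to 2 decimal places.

+3.04%

With y = 0.062:
  t   CF        PV=CF/(1+0.062)^t    t·PV        t(t+1)·PV
  1        51.25        48.2580        48.2580          96.5160
  2        51.25        45.4407        90.8814         272.6441
  3        51.25        42.7878       128.3635         513.4540
  4        51.25        40.2899       161.1595         805.7973
  5       551.25       408.0619     2,040.3094      12,241.8562
  Σ                    584.8383     2,468.9717      13,930.2676
P = 584.8383; D_Mac = 4.22163 yrs; D_mod = 3.97517 yrs; C = 21.11906.
Duration effect: -3.97517 × (-0.0075) = +0.029814
Convexity effect: 0.5 × 21.11906 × (-0.0075)² = +0.0005940
ΔP/P ≈ +0.029814 + 0.0005940 = +0.030408 = +3.0408%.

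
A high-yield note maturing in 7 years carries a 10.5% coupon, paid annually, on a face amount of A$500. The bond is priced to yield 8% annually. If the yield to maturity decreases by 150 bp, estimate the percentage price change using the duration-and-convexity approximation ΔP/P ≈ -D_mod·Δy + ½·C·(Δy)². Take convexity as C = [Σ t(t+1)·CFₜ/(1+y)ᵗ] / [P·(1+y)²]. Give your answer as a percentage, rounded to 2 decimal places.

With y = 0.08:
  t   CF        PV=CF/(1+0.08)^t    t·PV        t(t+1)·PV
  1        52.50        48.6111        48.6111          97.2222
  2        52.50        45.0103        90.0206         270.0617
  3        52.50        41.6762       125.0286         500.1143
  4        52.50        38.5891       154.3563         771.7813
  5        52.50        35.7306       178.6531       1,071.9185
  6        52.50        33.0839       198.5034       1,389.5240
  7       552.50       322.3784     2,256.6491      18,053.1928
  Σ                    565.0796     3,051.8222      22,153.8150
P = 565.0796; D_Mac = 5.40069 yrs; D_mod = 5.00064 yrs; C = 33.61177.
Duration effect: -5.00064 × (-0.015) = +0.075010
Convexity effect: 0.5 × 33.61177 × (-0.015)² = +0.0037813
ΔP/P ≈ +0.075010 + 0.0037813 = +0.078791 = +7.8791%.

+7.88%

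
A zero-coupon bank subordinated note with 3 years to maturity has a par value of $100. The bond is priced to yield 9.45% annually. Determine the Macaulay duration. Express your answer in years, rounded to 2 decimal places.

3.00 years

A zero-coupon bond has a single cash flow at maturity, so its Macaulay duration equals its maturity: 3 years.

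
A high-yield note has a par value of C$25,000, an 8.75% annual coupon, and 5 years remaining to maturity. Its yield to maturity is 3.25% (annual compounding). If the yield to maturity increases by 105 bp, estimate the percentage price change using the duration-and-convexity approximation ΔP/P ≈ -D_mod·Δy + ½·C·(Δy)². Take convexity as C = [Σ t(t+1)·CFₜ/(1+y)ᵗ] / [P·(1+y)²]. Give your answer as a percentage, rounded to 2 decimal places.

-4.29%

With y = 0.0325:
  t   CF        PV=CF/(1+0.0325)^t    t·PV        t(t+1)·PV
  1     2,187.50     2,118.6441     2,118.6441       4,237.2881
  2     2,187.50     2,051.9555     4,103.9110      12,311.7331
  3     2,187.50     1,987.3661     5,962.0983      23,848.3934
  4     2,187.50     1,924.8098     7,699.2392      38,496.1959
  5    27,187.50    23,169.6233   115,848.1164     695,088.6986
  Σ                 31,252.3988   135,732.0091     773,982.3091
P = 31,252.3988; D_Mac = 4.34309 yrs; D_mod = 4.20638 yrs; C = 23.23098.
Duration effect: -4.20638 × (+0.0105) = -0.044167
Convexity effect: 0.5 × 23.23098 × (0.0105)² = +0.0012806
ΔP/P ≈ -0.044167 + 0.0012806 = -0.042886 = -4.2886%.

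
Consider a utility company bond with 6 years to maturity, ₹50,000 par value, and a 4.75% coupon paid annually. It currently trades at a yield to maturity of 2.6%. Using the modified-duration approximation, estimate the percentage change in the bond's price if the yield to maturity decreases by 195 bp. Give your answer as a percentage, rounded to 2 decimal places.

+10.26%

Periodic yield y = 0.026. Modified duration first:
  t   CF        PV=CF/(1+0.026)^t    t·PV
  1     2,375.00     2,314.8148     2,314.8148
  2     2,375.00     2,256.1548     4,512.3096
  3     2,375.00     2,198.9813     6,596.9438
  4     2,375.00     2,143.2566     8,573.0264
  5     2,375.00     2,088.9441    10,444.7203
  6    52,375.00    44,899.3311   269,395.9868
  Σ                 55,901.4827   301,837.8017
P = 55,901.4827; D_Mac = 5.39946 yrs; D_mod = 5.39946/(1+0.026) = 5.26263 yrs.
ΔP/P ≈ -D_mod · Δy = -5.26263 × (-0.0195) = +0.102621 = +10.2621%.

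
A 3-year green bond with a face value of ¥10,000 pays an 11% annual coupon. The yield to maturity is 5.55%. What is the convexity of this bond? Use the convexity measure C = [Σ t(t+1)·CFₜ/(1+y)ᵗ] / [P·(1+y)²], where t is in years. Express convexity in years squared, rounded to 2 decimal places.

With y = 0.0555:
  t   CF        PV=CF/(1+0.0555)^t    t·PV        t(t+1)·PV
  1     1,100.00     1,042.1601     1,042.1601       2,084.3202
  2     1,100.00       987.3615     1,974.7231       5,924.1693
  3    11,100.00     9,439.4842    28,318.4527     113,273.8109
  Σ                 11,469.0059    31,335.3359     121,282.3004
P = 11,469.0059.
Convexity = Σ t(t+1)·PV / [P·(1+y)²] = 121,282.3004 / (11,469.0059 × 1.114080) = 9.49194.

9.49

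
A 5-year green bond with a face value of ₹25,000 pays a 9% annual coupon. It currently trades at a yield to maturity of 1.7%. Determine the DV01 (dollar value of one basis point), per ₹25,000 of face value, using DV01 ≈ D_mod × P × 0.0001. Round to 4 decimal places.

Periodic yield y = 0.017.
  t   CF        PV=CF/(1+0.017)^t    t·PV
  1     2,250.00     2,212.3894     2,212.3894
  2     2,250.00     2,175.4075     4,350.8149
  3     2,250.00     2,139.0437     6,417.1311
  4     2,250.00     2,103.2878     8,413.1513
  5    27,250.00    25,047.3476   125,236.7378
  Σ                 33,677.4759   146,630.2245
P = 33,677.4759; D_Mac = 4.35396 yrs; D_mod = 4.28118 yrs.
DV01 ≈ 4.28118 × 33,677.4759 × 0.0001 = 14.417918.

₹14.4179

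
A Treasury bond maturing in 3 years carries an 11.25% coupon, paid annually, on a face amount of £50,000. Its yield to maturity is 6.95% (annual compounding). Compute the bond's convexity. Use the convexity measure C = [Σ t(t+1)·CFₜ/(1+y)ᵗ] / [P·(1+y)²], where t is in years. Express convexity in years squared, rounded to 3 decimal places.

With y = 0.0695:
  t   CF        PV=CF/(1+0.0695)^t    t·PV        t(t+1)·PV
  1     5,625.00     5,259.4670     5,259.4670      10,518.9341
  2     5,625.00     4,917.6877     9,835.3755      29,506.1265
  3    55,625.00    45,470.2830   136,410.8490     545,643.3961
  Σ                 55,647.4378   151,505.6915     585,668.4566
P = 55,647.4378.
Convexity = Σ t(t+1)·PV / [P·(1+y)²] = 585,668.4566 / (55,647.4378 × 1.143830) = 9.20121.

9.201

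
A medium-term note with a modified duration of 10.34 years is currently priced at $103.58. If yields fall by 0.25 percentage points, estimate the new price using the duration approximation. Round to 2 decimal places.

Duration approximation: ΔP/P ≈ -D_mod · Δy = -10.34 × (-0.0025) = +0.025850.
New price ≈ 103.58 × (1 + 0.025850) = 106.257543.

$106.26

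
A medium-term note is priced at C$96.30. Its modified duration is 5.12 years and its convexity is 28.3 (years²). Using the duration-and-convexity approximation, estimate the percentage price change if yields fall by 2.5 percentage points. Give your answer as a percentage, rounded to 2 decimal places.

+13.68%

Duration effect: -D_mod·Δy = -5.12 × (-0.025) = +0.128000
Convexity effect: ½·C·(Δy)² = 0.5 × 28.3 × (-0.025)² = +0.00884375
ΔP/P ≈ +0.128000 + 0.00884375 = +0.13684375
= +13.684375%.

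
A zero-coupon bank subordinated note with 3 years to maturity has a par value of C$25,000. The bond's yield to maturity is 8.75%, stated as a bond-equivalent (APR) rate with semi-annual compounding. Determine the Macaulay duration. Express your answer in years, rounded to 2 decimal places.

3.00 years

A zero-coupon bond has a single cash flow at maturity, so its Macaulay duration equals its maturity: 3 years.
(Equivalently: 6 semi-annual periods ÷ 2 = 3 years.)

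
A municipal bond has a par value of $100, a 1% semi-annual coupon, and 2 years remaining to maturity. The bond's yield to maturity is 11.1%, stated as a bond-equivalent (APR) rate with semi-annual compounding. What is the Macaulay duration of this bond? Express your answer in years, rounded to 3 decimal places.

Periodic yield y = 0.0555. Discount each cash flow and weight by its period:
  t   CF        PV=CF/(1+0.0555)^t    t·PV
  1         0.50         0.4737         0.4737
  2         0.50         0.4488         0.8976
  3         0.50         0.4252         1.2756
  4       100.50        80.9717       323.8867
  Σ                     82.3194       326.5336
Price P = Σ PV = 82.3194.
Macaulay duration = Σ(t·PV) / P = 326.5336 / 82.3194 = 3.96667 half-year periods.
In years: 3.96667 / 2 = 1.98333 years.

1.983 years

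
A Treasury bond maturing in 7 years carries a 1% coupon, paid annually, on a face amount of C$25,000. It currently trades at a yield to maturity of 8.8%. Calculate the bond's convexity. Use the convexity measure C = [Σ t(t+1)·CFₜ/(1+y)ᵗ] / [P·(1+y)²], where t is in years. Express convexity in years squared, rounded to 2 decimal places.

With y = 0.088:
  t   CF        PV=CF/(1+0.088)^t    t·PV        t(t+1)·PV
  1       250.00       229.7794       229.7794         459.5588
  2       250.00       211.1943       422.3886       1,267.1659
  3       250.00       194.1124       582.3373       2,329.3490
  4       250.00       178.4122       713.6486       3,568.2430
  5       250.00       163.9818       819.9088       4,919.4527
  6       250.00       150.7185       904.3112       6,330.1781
  7    25,250.00    13,991.3337    97,939.3359     783,514.6873
  Σ                 15,119.5323   101,611.7097     802,388.6348
P = 15,119.5323.
Convexity = Σ t(t+1)·PV / [P·(1+y)²] = 802,388.6348 / (15,119.5323 × 1.183744) = 44.83205.

44.83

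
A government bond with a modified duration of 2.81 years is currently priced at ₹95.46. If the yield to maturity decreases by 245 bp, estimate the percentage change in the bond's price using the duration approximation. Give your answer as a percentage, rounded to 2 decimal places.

+6.88%

Duration approximation: ΔP/P ≈ -D_mod · Δy = -2.81 × (-0.0245) = +0.068845.
As a percentage: +6.8845%.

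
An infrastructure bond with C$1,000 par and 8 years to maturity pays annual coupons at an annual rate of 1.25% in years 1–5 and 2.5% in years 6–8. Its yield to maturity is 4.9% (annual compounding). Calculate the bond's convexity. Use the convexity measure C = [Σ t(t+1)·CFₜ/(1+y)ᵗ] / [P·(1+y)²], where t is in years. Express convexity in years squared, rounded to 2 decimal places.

With y = 0.049:
  t   CF        PV=CF/(1+0.049)^t    t·PV        t(t+1)·PV
  1        12.50        11.9161        11.9161          23.8322
  2        12.50        11.3595        22.7190          68.1570
  3        12.50        10.8289        32.4866         129.9466
  4        12.50        10.3231        41.2922         206.4610
  5        12.50         9.8408        49.2042         295.2255
  6        25.00        18.7623       112.5741         788.0184
  7        25.00        17.8859       125.2015       1,001.6122
  8     1,025.00       699.0689     5,592.5509      50,332.9583
  Σ                    789.9855     5,987.9447      52,846.2112
P = 789.9855.
Convexity = Σ t(t+1)·PV / [P·(1+y)²] = 52,846.2112 / (789.9855 × 1.100401) = 60.79162.

60.79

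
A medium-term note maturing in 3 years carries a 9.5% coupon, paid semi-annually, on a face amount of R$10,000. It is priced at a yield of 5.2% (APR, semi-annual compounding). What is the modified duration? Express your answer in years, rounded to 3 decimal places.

Periodic yield y = 0.026. First find Macaulay duration:
  t   CF        PV=CF/(1+0.026)^t    t·PV
  1       475.00       462.9630       462.9630
  2       475.00       451.2310       902.4619
  3       475.00       439.7963     1,319.3888
  4       475.00       428.6513     1,714.6053
  5       475.00       417.7888     2,088.9441
  6    10,475.00     8,979.8662    53,879.1974
  Σ                 11,180.2965    60,367.5603
P = 11,180.2965; Macaulay duration = 60,367.5603 / 11,180.2965 = 5.39946 half-year periods = 2.69973 years.
Modified duration = D_Mac / (1 + y) = 2.69973 / 1.026 = 2.63132 years.

2.631 years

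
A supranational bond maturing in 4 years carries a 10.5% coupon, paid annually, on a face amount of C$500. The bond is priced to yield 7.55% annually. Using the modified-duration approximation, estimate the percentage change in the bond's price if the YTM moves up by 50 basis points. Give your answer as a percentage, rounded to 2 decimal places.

-1.62%

Periodic yield y = 0.0755. Modified duration first:
  t   CF        PV=CF/(1+0.0755)^t    t·PV
  1        52.50        48.8145        48.8145
  2        52.50        45.3877        90.7755
  3        52.50        42.2015       126.6046
  4       552.50       412.9435     1,651.7740
  Σ                    549.3472     1,917.9685
P = 549.3472; D_Mac = 3.49136 yrs; D_mod = 3.49136/(1+0.0755) = 3.24627 yrs.
ΔP/P ≈ -D_mod · Δy = -3.24627 × (+0.005) = -0.016231 = -1.6231%.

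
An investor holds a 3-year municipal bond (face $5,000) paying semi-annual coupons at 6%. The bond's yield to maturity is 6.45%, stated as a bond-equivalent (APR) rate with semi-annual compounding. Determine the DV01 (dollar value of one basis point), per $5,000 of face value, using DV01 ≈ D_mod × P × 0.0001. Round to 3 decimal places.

Periodic yield y = 0.03225.
  t   CF        PV=CF/(1+0.03225)^t    t·PV
  1       150.00       145.3136       145.3136
  2       150.00       140.7737       281.5474
  3       150.00       136.3756       409.1267
  4       150.00       132.1149       528.4595
  5       150.00       127.9873       639.9364
  6     5,150.00     4,256.9434    25,541.6606
  Σ                  4,939.5085    27,546.0442
P = 4,939.5085; D_Mac = 5.57668 half-year periods = 2.78834 yrs; D_mod = 2.70122 yrs.
DV01 ≈ 2.70122 × 4,939.5085 × 0.0001 = 1.334272.

$1.334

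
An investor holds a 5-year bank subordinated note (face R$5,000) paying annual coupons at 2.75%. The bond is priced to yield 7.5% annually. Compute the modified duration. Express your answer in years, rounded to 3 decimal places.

Periodic yield y = 0.075. First find Macaulay duration:
  t   CF        PV=CF/(1+0.075)^t    t·PV
  1       137.50       127.9070       127.9070
  2       137.50       118.9832       237.9665
  3       137.50       110.6821       332.0462
  4       137.50       102.9601       411.8403
  5     5,137.50     3,578.5700    17,892.8499
  Σ                  4,039.1023    19,002.6098
P = 4,039.1023; Macaulay duration = 19,002.6098 / 4,039.1023 = 4.70466 years.
Modified duration = D_Mac / (1 + y) = 4.70466 / 1.075 = 4.37643 years.

4.376 years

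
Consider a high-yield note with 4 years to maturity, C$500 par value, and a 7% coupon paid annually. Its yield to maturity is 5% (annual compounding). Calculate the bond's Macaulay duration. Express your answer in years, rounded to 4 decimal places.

3.6382 years

Periodic yield y = 0.05. Discount each cash flow and weight by its year:
  t   CF        PV=CF/(1+0.05)^t    t·PV
  1        35.00        33.3333        33.3333
  2        35.00        31.7460        63.4921
  3        35.00        30.2343        90.7029
  4       535.00       440.1458     1,760.5833
  Σ                    535.4595     1,948.1116
Price P = Σ PV = 535.4595.
Macaulay duration = Σ(t·PV) / P = 1,948.1116 / 535.4595 = 3.63821 years.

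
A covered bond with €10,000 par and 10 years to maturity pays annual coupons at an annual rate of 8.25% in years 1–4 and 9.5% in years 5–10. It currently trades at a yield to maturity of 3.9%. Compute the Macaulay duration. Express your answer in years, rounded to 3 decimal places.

7.601 years

Periodic yield y = 0.039. Discount each cash flow and weight by its year:
  t   CF        PV=CF/(1+0.039)^t    t·PV
  1       825.00       794.0327       794.0327
  2       825.00       764.2278     1,528.4557
  3       825.00       735.5417     2,206.6251
  4       825.00       707.9323     2,831.7294
  5       950.00       784.5956     3,922.9780
  6       950.00       755.1449     4,530.8697
  7       950.00       726.7998     5,087.5983
  8       950.00       699.5185     5,596.1483
  9       950.00       673.2613     6,059.3521
  10   10,950.00     7,468.9344    74,689.3438
  Σ                 14,109.9892   107,247.1330
Price P = Σ PV = 14,109.9892.
Macaulay duration = Σ(t·PV) / P = 107,247.1330 / 14,109.9892 = 7.60079 years.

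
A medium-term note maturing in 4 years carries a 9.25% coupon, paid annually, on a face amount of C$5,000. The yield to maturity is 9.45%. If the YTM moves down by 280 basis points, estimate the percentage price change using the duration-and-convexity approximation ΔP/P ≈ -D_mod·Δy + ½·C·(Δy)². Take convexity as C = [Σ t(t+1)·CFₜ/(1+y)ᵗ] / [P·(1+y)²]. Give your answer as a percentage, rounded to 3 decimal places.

With y = 0.0945:
  t   CF        PV=CF/(1+0.0945)^t    t·PV        t(t+1)·PV
  1       462.50       422.5674       422.5674         845.1348
  2       462.50       386.0826       772.1652       2,316.4955
  3       462.50       352.7479     1,058.2437       4,232.9748
  4     5,462.50     3,806.5224    15,226.0895      76,130.4474
  Σ                  4,967.9202    17,479.0657      83,525.0525
P = 4,967.9202; D_Mac = 3.51839 yrs; D_mod = 3.21461 yrs; C = 14.03494.
Duration effect: -3.21461 × (-0.028) = +0.090009
Convexity effect: 0.5 × 14.03494 × (-0.028)² = +0.0055017
ΔP/P ≈ +0.090009 + 0.0055017 = +0.095511 = +9.5511%.

+9.551%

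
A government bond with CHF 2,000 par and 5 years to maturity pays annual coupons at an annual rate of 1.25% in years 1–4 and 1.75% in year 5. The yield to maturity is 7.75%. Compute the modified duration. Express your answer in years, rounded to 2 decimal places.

4.51 years

Periodic yield y = 0.0775. First find Macaulay duration:
  t   CF        PV=CF/(1+0.0775)^t    t·PV
  1        25.00        23.2019        23.2019
  2        25.00        21.5330        43.0661
  3        25.00        19.9843        59.9528
  4        25.00        18.5469        74.1875
  5     2,035.00     1,401.1287     7,005.6433
  Σ                  1,484.3947     7,206.0516
P = 1,484.3947; Macaulay duration = 7,206.0516 / 1,484.3947 = 4.85454 years.
Modified duration = D_Mac / (1 + y) = 4.85454 / 1.0775 = 4.50537 years.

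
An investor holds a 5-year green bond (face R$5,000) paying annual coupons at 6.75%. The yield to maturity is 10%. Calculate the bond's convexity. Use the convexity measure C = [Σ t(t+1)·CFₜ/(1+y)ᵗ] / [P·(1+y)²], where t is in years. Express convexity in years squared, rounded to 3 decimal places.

With y = 0.1:
  t   CF        PV=CF/(1+0.1)^t    t·PV        t(t+1)·PV
  1       337.50       306.8182       306.8182         613.6364
  2       337.50       278.9256       557.8512       1,673.5537
  3       337.50       253.5687       760.7062       3,042.8249
  4       337.50       230.5170       922.0682       4,610.3408
  5     5,337.50     3,314.1676    16,570.8378      99,425.0269
  Σ                  4,383.9971    19,118.2816     109,365.3827
P = 4,383.9971.
Convexity = Σ t(t+1)·PV / [P·(1+y)²] = 109,365.3827 / (4,383.9971 × 1.210000) = 20.61694.

20.617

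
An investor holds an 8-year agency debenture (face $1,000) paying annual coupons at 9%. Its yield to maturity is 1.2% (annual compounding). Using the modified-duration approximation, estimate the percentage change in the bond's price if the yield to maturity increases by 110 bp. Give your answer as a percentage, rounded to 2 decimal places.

-7.03%

Periodic yield y = 0.012. Modified duration first:
  t   CF        PV=CF/(1+0.012)^t    t·PV
  1        90.00        88.9328        88.9328
  2        90.00        87.8783       175.7565
  3        90.00        86.8362       260.5087
  4        90.00        85.8066       343.2262
  5        90.00        84.7891       423.9454
  6        90.00        83.7837       502.7021
  7        90.00        82.7902       579.5314
  8     1,090.00       990.7918     7,926.3343
  Σ                  1,591.6086    10,300.9374
P = 1,591.6086; D_Mac = 6.47203 yrs; D_mod = 6.47203/(1+0.012) = 6.39529 yrs.
ΔP/P ≈ -D_mod · Δy = -6.39529 × (+0.011) = -0.070348 = -7.0348%.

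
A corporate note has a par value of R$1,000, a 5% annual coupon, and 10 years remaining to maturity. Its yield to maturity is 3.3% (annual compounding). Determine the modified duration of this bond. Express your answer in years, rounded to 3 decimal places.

7.984 years

Periodic yield y = 0.033. First find Macaulay duration:
  t   CF        PV=CF/(1+0.033)^t    t·PV
  1        50.00        48.4027        48.4027
  2        50.00        46.8564        93.7129
  3        50.00        45.3596       136.0787
  4        50.00        43.9105       175.6421
  5        50.00        42.5078       212.5389
  6        50.00        41.1498       246.8990
  7        50.00        39.8353       278.8469
  8        50.00        38.5627       308.5016
  9        50.00        37.3308       335.9771
  10    1,050.00       758.9027     7,589.0268
  Σ                  1,142.8183     9,425.6267
P = 1,142.8183; Macaulay duration = 9,425.6267 / 1,142.8183 = 8.24770 years.
Modified duration = D_Mac / (1 + y) = 8.24770 / 1.033 = 7.98422 years.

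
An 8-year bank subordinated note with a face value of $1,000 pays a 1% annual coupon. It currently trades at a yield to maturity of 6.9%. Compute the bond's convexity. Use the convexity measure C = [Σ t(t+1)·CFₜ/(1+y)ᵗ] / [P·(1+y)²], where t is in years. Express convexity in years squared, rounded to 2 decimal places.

59.32

With y = 0.069:
  t   CF        PV=CF/(1+0.069)^t    t·PV        t(t+1)·PV
  1        10.00         9.3545         9.3545          18.7091
  2        10.00         8.7507        17.5015          52.5044
  3        10.00         8.1859        24.5577          98.2309
  4        10.00         7.6575        30.6302         153.1508
  5        10.00         7.1633        35.8164         214.8982
  6        10.00         6.7009        40.2055         281.4382
  7        10.00         6.2684        43.8787         351.0299
  8     1,010.00       592.2427     4,737.9418      42,641.4760
  Σ                    646.3240     4,939.8862      43,811.4374
P = 646.3240.
Convexity = Σ t(t+1)·PV / [P·(1+y)²] = 43,811.4374 / (646.3240 × 1.142761) = 59.31736.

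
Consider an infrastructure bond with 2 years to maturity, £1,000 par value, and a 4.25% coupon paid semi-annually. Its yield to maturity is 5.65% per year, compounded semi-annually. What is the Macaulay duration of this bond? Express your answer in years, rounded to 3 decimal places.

1.937 years

Periodic yield y = 0.02825. Discount each cash flow and weight by its period:
  t   CF        PV=CF/(1+0.02825)^t    t·PV
  1        21.25        20.6662        20.6662
  2        21.25        20.0984        40.1968
  3        21.25        19.5462        58.6387
  4     1,021.25       913.5603     3,654.2410
  Σ                    973.8711     3,773.7427
Price P = Σ PV = 973.8711.
Macaulay duration = Σ(t·PV) / P = 3,773.7427 / 973.8711 = 3.87499 half-year periods.
In years: 3.87499 / 2 = 1.93750 years.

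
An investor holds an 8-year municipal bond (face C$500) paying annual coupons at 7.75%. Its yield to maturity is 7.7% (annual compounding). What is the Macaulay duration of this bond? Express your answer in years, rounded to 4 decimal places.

Periodic yield y = 0.077. Discount each cash flow and weight by its year:
  t   CF        PV=CF/(1+0.077)^t    t·PV
  1        38.75        35.9796        35.9796
  2        38.75        33.4072        66.8144
  3        38.75        31.0188        93.0563
  4        38.75        28.8011       115.2044
  5        38.75        26.7420       133.7098
  6        38.75        24.8300       148.9803
  7        38.75        23.0548       161.3838
  8       538.75       297.6197     2,380.9575
  Σ                    501.4532     3,136.0860
Price P = Σ PV = 501.4532.
Macaulay duration = Σ(t·PV) / P = 3,136.0860 / 501.4532 = 6.25400 years.

6.2540 years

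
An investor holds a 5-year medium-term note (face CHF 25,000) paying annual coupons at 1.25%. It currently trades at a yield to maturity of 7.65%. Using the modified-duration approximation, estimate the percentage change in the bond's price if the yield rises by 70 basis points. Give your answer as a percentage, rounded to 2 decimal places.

Periodic yield y = 0.0765. Modified duration first:
  t   CF        PV=CF/(1+0.0765)^t    t·PV
  1       312.50       290.2926       290.2926
  2       312.50       269.6634       539.3267
  3       312.50       250.5001       751.5003
  4       312.50       232.6987       930.7946
  5    25,312.50    17,509.1422    87,545.7110
  Σ                 18,552.2969    90,057.6253
P = 18,552.2969; D_Mac = 4.85426 yrs; D_mod = 4.85426/(1+0.0765) = 4.50930 yrs.
ΔP/P ≈ -D_mod · Δy = -4.50930 × (+0.007) = -0.031565 = -3.1565%.

-3.16%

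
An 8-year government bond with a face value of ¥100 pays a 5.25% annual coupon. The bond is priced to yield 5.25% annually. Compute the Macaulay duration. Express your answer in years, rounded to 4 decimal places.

Periodic yield y = 0.0525. Discount each cash flow and weight by its year:
  t   CF        PV=CF/(1+0.0525)^t    t·PV
  1         5.25         4.9881         4.9881
  2         5.25         4.7393         9.4786
  3         5.25         4.5029        13.5087
  4         5.25         4.2783        17.1132
  5         5.25         4.0649        20.3244
  6         5.25         3.8621        23.1728
  7         5.25         3.6695        25.6864
  8       105.25        69.8949       559.1589
  Σ                    100.0000       673.4311
Price P = Σ PV = 100.0000.
Macaulay duration = Σ(t·PV) / P = 673.4311 / 100.0000 = 6.73431 years.

6.7343 years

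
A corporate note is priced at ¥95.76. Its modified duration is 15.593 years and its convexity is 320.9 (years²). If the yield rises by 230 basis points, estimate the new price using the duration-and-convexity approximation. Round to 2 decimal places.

¥69.54

Duration effect: -D_mod·Δy = -15.593 × (+0.023) = -0.358639
Convexity effect: ½·C·(Δy)² = 0.5 × 320.9 × (0.023)² = +0.08487805
ΔP/P ≈ -0.358639 + 0.08487805 = -0.27376095
New price ≈ 95.76 × (1 - 0.27376095) = 69.544651428.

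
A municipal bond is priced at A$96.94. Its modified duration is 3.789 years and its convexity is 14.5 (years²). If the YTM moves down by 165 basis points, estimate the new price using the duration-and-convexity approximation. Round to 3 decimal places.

A$103.192

Duration effect: -D_mod·Δy = -3.789 × (-0.0165) = +0.0625185
Convexity effect: ½·C·(Δy)² = 0.5 × 14.5 × (-0.0165)² = +0.0019738125
ΔP/P ≈ +0.0625185 + 0.0019738125 = +0.0644923125
New price ≈ 96.94 × (1 + 0.0644923125) = 103.19188477375.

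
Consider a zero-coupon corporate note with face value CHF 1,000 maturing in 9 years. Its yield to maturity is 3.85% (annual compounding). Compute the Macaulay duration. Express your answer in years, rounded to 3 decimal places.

9.000 years

A zero-coupon bond has a single cash flow at maturity, so its Macaulay duration equals its maturity: 9 years.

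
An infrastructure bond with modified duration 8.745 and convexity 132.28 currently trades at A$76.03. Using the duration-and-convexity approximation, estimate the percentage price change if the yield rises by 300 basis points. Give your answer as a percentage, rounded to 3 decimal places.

Duration effect: -D_mod·Δy = -8.745 × (+0.03) = -0.262350
Convexity effect: ½·C·(Δy)² = 0.5 × 132.28 × (0.03)² = +0.0595260
ΔP/P ≈ -0.262350 + 0.0595260 = -0.202824
= -20.2824%.

-20.282%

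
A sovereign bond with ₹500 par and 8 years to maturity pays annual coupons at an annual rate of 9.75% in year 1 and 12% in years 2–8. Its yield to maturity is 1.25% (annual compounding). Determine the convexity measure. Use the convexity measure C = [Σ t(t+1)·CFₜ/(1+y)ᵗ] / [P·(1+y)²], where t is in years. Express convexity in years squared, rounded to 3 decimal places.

49.988

With y = 0.0125:
  t   CF        PV=CF/(1+0.0125)^t    t·PV        t(t+1)·PV
  1        48.75        48.1481        48.1481          96.2963
  2        60.00        58.5277       117.0553         351.1660
  3        60.00        57.8051       173.4153         693.6612
  4        60.00        57.0915       228.3658       1,141.8291
  5        60.00        56.3866       281.9331       1,691.5987
  6        60.00        55.6905       334.1430       2,339.0007
  7        60.00        55.0030       385.0207       3,080.1655
  8       560.00       507.0231     4,056.1850      36,505.6654
  Σ                    895.6756     5,624.2664      45,899.3829
P = 895.6756.
Convexity = Σ t(t+1)·PV / [P·(1+y)²] = 45,899.3829 / (895.6756 × 1.025156) = 49.98803.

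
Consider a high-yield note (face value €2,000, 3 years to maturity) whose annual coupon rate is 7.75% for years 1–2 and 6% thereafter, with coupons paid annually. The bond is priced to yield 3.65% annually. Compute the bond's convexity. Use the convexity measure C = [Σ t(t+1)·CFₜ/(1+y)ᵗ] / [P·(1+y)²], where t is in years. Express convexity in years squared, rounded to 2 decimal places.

With y = 0.0365:
  t   CF        PV=CF/(1+0.0365)^t    t·PV        t(t+1)·PV
  1       155.00       149.5417       149.5417         299.0835
  2       155.00       144.2757       288.5513         865.6540
  3     2,120.00     1,903.8290     5,711.4870      22,845.9482
  Σ                  2,197.6464     6,149.5801      24,010.6856
P = 2,197.6464.
Convexity = Σ t(t+1)·PV / [P·(1+y)²] = 24,010.6856 / (2,197.6464 × 1.074332) = 10.16970.

10.17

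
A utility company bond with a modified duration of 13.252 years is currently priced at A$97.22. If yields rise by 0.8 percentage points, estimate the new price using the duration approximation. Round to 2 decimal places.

A$86.91

Duration approximation: ΔP/P ≈ -D_mod · Δy = -13.252 × (+0.008) = -0.106016.
New price ≈ 97.22 × (1 - 0.106016) = 86.91312448.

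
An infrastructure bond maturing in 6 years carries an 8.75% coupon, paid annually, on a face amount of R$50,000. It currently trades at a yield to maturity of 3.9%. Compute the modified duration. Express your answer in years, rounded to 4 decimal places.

Periodic yield y = 0.039. First find Macaulay duration:
  t   CF        PV=CF/(1+0.039)^t    t·PV
  1     4,375.00     4,210.7796     4,210.7796
  2     4,375.00     4,052.7234     8,105.4468
  3     4,375.00     3,900.6000    11,701.8000
  4     4,375.00     3,754.1867    15,016.7468
  5     4,375.00     3,613.2692    18,066.3460
  6    54,375.00    43,222.1120   259,332.6721
  Σ                 62,753.6709   316,433.7913
P = 62,753.6709; Macaulay duration = 316,433.7913 / 62,753.6709 = 5.04247 years.
Modified duration = D_Mac / (1 + y) = 5.04247 / 1.039 = 4.85320 years.

4.8532 years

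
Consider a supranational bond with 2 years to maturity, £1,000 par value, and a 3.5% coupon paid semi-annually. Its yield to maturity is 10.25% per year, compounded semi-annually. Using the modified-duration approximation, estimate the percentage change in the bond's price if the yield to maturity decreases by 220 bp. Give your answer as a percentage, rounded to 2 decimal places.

Periodic yield y = 0.05125. Modified duration first:
  t   CF        PV=CF/(1+0.05125)^t    t·PV
  1        17.50        16.6468        16.6468
  2        17.50        15.8353        31.6706
  3        17.50        15.0633        45.1899
  4     1,017.50       833.1254     3,332.5017
  Σ                    880.6708     3,426.0090
P = 880.6708; D_Mac = 3.89023 half-year periods = 1.94511 yrs; D_mod = 1.94511/(1+0.05125) = 1.85029 yrs.
ΔP/P ≈ -D_mod · Δy = -1.85029 × (-0.022) = +0.040706 = +4.0706%.

+4.07%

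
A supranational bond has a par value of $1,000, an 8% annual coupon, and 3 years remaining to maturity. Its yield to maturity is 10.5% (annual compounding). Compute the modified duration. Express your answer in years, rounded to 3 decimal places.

Periodic yield y = 0.105. First find Macaulay duration:
  t   CF        PV=CF/(1+0.105)^t    t·PV
  1        80.00        72.3982        72.3982
  2        80.00        65.5187       131.0374
  3     1,080.00       800.4550     2,401.3650
  Σ                    938.3719     2,604.8006
P = 938.3719; Macaulay duration = 2,604.8006 / 938.3719 = 2.77587 years.
Modified duration = D_Mac / (1 + y) = 2.77587 / 1.105 = 2.51210 years.

2.512 years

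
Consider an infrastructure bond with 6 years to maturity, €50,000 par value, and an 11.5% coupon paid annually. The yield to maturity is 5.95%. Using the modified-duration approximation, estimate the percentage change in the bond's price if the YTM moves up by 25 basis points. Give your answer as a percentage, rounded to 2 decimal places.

Periodic yield y = 0.0595. Modified duration first:
  t   CF        PV=CF/(1+0.0595)^t    t·PV
  1     5,750.00     5,427.0882     5,427.0882
  2     5,750.00     5,122.3108    10,244.6215
  3     5,750.00     4,834.6491    14,503.9474
  4     5,750.00     4,563.1422    18,252.5687
  5     5,750.00     4,306.8827    21,534.4133
  6    55,750.00    39,412.9648   236,477.7888
  Σ                 63,667.0378   306,440.4280
P = 63,667.0378; D_Mac = 4.81317 yrs; D_mod = 4.81317/(1+0.0595) = 4.54287 yrs.
ΔP/P ≈ -D_mod · Δy = -4.54287 × (+0.0025) = -0.011357 = -1.1357%.

-1.14%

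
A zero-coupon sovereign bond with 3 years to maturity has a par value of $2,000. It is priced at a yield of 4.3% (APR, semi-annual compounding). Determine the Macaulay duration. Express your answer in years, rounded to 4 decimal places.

3.0000 years

A zero-coupon bond has a single cash flow at maturity, so its Macaulay duration equals its maturity: 3 years.
(Equivalently: 6 semi-annual periods ÷ 2 = 3 years.)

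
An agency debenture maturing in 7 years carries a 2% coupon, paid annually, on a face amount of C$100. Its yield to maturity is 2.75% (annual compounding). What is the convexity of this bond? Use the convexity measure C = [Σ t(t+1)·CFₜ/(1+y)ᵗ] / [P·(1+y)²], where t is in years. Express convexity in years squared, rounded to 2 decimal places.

48.92

With y = 0.0275:
  t   CF        PV=CF/(1+0.0275)^t    t·PV        t(t+1)·PV
  1         2.00         1.9465         1.9465           3.8929
  2         2.00         1.8944         3.7888          11.3663
  3         2.00         1.8437         5.5310          22.1241
  4         2.00         1.7943         7.1773          35.8866
  5         2.00         1.7463         8.7315          52.3892
  6         2.00         1.6996        10.1974          71.3819
  7       102.00        84.3582       590.5075       4,724.0598
  Σ                     95.2829       627.8800       4,921.1009
P = 95.2829.
Convexity = Σ t(t+1)·PV / [P·(1+y)²] = 4,921.1009 / (95.2829 × 1.055756) = 48.91966.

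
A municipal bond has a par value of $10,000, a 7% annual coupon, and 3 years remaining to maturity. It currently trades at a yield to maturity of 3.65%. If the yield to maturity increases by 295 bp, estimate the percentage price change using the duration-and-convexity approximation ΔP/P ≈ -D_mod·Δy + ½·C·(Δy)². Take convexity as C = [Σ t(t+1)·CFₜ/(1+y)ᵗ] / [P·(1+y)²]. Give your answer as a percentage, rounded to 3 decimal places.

With y = 0.0365:
  t   CF        PV=CF/(1+0.0365)^t    t·PV        t(t+1)·PV
  1       700.00       675.3497       675.3497       1,350.6995
  2       700.00       651.5675     1,303.1350       3,909.4051
  3    10,700.00     9,608.9483    28,826.8450     115,307.3800
  Σ                 10,935.8656    30,805.3298     120,567.4846
P = 10,935.8656; D_Mac = 2.81691 yrs; D_mod = 2.71771 yrs; C = 10.26215.
Duration effect: -2.71771 × (+0.0295) = -0.080172
Convexity effect: 0.5 × 10.26215 × (0.0295)² = +0.0044653
ΔP/P ≈ -0.080172 + 0.0044653 = -0.075707 = -7.5707%.

-7.571%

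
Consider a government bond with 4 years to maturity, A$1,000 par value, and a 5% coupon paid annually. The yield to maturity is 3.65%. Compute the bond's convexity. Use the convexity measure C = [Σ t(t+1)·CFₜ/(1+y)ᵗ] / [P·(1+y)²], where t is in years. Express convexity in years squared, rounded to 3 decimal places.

16.949

With y = 0.0365:
  t   CF        PV=CF/(1+0.0365)^t    t·PV        t(t+1)·PV
  1        50.00        48.2393        48.2393          96.4785
  2        50.00        46.5405        93.0811         279.2432
  3        50.00        44.9016       134.7049         538.8195
  4     1,050.00       909.7291     3,638.9163      18,194.5814
  Σ                  1,049.4105     3,914.9415      19,109.1227
P = 1,049.4105.
Convexity = Σ t(t+1)·PV / [P·(1+y)²] = 19,109.1227 / (1,049.4105 × 1.074332) = 16.94949.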